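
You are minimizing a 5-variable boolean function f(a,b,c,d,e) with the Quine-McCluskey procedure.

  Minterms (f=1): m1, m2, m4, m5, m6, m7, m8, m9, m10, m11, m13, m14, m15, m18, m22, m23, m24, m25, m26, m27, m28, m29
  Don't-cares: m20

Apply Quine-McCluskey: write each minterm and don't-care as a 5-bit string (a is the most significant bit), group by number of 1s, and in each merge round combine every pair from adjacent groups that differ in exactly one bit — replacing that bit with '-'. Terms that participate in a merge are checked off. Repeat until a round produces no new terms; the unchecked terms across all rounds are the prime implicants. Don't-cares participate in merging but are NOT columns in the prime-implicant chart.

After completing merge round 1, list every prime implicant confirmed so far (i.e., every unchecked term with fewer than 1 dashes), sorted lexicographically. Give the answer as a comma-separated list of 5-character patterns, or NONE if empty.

NONE

[col 0] 00001*, 00010*, 00100*, 00101*, 00110*, 00111*, 01000*, 01001*, 01010*, 01011*, 01101*, 01110*, 01111*, 10010*, 10100*, 10110*, 10111*, 11000*, 11001*, 11010*, 11011*, 11100*, 11101*
[col 1] -0010*, -0100*, -0110*, -0111*, -1000*, -1001*, -1010*, -1011*, -1101*, 0-001*, 0-010*, 0-101*, 0-110*, 0-111*, 00-01*, 00-10*, 001-0*, 001-1*, 0010-*, 0011-*, 01-01*, 01-10*, 01-11*, 010-0*, 010-1*, 0100-*, 0101-*, 011-1*, 0111-*, 1-010*, 1-100, 10-10*, 101-0*, 1011-*, 11-00*, 11-01*, 110-0*, 110-1*, 1100-*, 1101-*, 1110-*
[col 2] --010, -0-10, -01-0, -011-, -1-01, -10-0*, -10-1*, -100-*, -101-*, 0--01, 0--10, 0-1-1, 0-11-, 001--, 01--1, 01-1-, 010--*, 11-0-, 110--*
[col 3] -10--
Prime implicants: --010, -0-10, -01-0, -011-, -1-01, -10--, 0--01, 0--10, 0-1-1, 0-11-, 001--, 01--1, 01-1-, 1-100, 11-0-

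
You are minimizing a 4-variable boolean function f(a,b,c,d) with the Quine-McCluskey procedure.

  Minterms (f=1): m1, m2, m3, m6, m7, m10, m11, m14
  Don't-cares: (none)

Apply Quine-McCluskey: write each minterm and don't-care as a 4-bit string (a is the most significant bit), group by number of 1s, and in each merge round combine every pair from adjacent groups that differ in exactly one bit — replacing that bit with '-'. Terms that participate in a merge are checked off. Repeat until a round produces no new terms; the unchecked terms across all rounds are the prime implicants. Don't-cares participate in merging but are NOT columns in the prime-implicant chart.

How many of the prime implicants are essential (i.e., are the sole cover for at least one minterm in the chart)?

Round 0: 0001✓ 0010✓ 0011✓ 0110✓ 0111✓ 1010✓ 1011✓ 1110✓
Round 1: -010✓ -011✓ -110✓ 0-10✓ 0-11✓ 00-1 001-✓ 011-✓ 1-10✓ 101-✓
Round 2: --10 -01- 0-1-
PIs = {--10, -01-, 0-1-, 00-1}
Coverage chart:
  m1: 00-1 ←essential
  m2: --10,-01-,0-1-
  m3: -01-,0-1-,00-1
  m6: --10,0-1-
  m7: 0-1- ←essential
  m10: --10,-01-
  m11: -01- ←essential
  m14: --10 ←essential
Essential: --10, -01-, 0-1-, 00-1

4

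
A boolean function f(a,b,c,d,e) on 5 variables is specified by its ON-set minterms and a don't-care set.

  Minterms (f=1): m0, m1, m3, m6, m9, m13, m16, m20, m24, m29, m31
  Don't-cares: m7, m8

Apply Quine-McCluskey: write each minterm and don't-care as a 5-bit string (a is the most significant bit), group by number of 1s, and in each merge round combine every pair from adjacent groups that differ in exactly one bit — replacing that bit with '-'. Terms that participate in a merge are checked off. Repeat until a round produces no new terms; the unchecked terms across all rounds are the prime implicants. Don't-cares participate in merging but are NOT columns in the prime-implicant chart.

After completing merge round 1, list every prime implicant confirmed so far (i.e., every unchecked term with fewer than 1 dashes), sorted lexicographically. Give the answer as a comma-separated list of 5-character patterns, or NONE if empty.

[col 0] 00000*, 00001*, 00011*, 00110*, 00111*, 01000*, 01001*, 01101*, 10000*, 10100*, 11000*, 11101*, 11111*
[col 1] -0000*, -1000*, -1101, 0-000*, 0-001*, 00-11, 000-1, 0000-*, 0011-, 01-01, 0100-*, 1-000*, 10-00, 111-1
[col 2] --000, 0-00-
Prime implicants: --000, -1101, 0-00-, 00-11, 000-1, 0011-, 01-01, 10-00, 111-1

NONE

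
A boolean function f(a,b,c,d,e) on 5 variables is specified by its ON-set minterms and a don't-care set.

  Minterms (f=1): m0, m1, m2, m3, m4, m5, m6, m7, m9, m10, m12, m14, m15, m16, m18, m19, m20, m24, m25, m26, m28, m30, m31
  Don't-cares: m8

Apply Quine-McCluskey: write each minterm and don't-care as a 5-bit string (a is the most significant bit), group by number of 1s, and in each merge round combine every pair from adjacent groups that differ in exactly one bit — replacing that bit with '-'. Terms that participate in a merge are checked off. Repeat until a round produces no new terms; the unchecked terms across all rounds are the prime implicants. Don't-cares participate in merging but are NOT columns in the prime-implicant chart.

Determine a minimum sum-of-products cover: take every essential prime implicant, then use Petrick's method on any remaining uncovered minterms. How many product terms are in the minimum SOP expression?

size-2^0 implicants → 00000(✓)  00001(✓)  00010(✓)  00011(✓)  00100(✓)  00101(✓)  00110(✓)  00111(✓)  01000(✓)  01001(✓)  01010(✓)  01100(✓)  01110(✓)  01111(✓)  10000(✓)  10010(✓)  10011(✓)  10100(✓)  11000(✓)  11001(✓)  11010(✓)  11100(✓)  11110(✓)  11111(✓)
size-2^1 implicants → -0000(✓)  -0010(✓)  -0011(✓)  -0100(✓)  -1000(✓)  -1001(✓)  -1010(✓)  -1100(✓)  -1110(✓)  -1111(✓)  0-000(✓)  0-001(✓)  0-010(✓)  0-100(✓)  0-110(✓)  0-111(✓)  00-00(✓)  00-01(✓)  00-10(✓)  00-11(✓)  000-0(✓)  000-1(✓)  0000-(✓)  0001-(✓)  001-0(✓)  001-1(✓)  0010-(✓)  0011-(✓)  01-00(✓)  01-10(✓)  010-0(✓)  0100-(✓)  011-0(✓)  0111-(✓)  1-000(✓)  1-010(✓)  1-100(✓)  10-00(✓)  100-0(✓)  1001-(✓)  11-00(✓)  11-10(✓)  110-0(✓)  1100-(✓)  111-0(✓)  1111-(✓)
size-2^2 implicants → --000(✓)  --010(✓)  --100(✓)  -0-00(✓)  -00-0(✓)  -001-  -1-00(✓)  -1-10(✓)  -10-0(✓)  -100-  -11-0(✓)  -111-  0--00(✓)  0--10(✓)  0-0-0(✓)  0-00-  0-1-0(✓)  0-11-  00--0(✓)  00--1(✓)  00-0-(✓)  00-1-(✓)  000--(✓)  001--(✓)  01--0(✓)  1--00(✓)  1-0-0(✓)  11--0(✓)
size-2^3 implicants → ---00  --0-0  -1--0  0---0  00---
Unchecked terms (primes): ---00, --0-0, -001-, -1--0, -100-, -111-, 0---0, 0-00-, 0-11-, 00---
Minterm coverage:
  m0 ⊆ ---00,--0-0,0---0,0-00-,00---
  m1 ⊆ 0-00-,00---
  m2 ⊆ --0-0,-001-,0---0,00---
  m3 ⊆ -001-,00---
  m4 ⊆ ---00,0---0,00---
  m5 ⊆ 00--- [E]
  m6 ⊆ 0---0,0-11-,00---
  m7 ⊆ 0-11-,00---
  m9 ⊆ -100-,0-00-
  m10 ⊆ --0-0,-1--0,0---0
  m12 ⊆ ---00,-1--0,0---0
  m14 ⊆ -1--0,-111-,0---0,0-11-
  m15 ⊆ -111-,0-11-
  m16 ⊆ ---00,--0-0
  m18 ⊆ --0-0,-001-
  m19 ⊆ -001- [E]
  m20 ⊆ ---00 [E]
  m24 ⊆ ---00,--0-0,-1--0,-100-
  m25 ⊆ -100- [E]
  m26 ⊆ --0-0,-1--0
  m28 ⊆ ---00,-1--0
  m30 ⊆ -1--0,-111-
  m31 ⊆ -111- [E]
E = {---00, -001-, -100-, -111-, 00---}
Petrick residual → --0-0
Cover = d'e' + c'e' + b'c'd + bc'd' + bcd + a'b'  |cover|=6

6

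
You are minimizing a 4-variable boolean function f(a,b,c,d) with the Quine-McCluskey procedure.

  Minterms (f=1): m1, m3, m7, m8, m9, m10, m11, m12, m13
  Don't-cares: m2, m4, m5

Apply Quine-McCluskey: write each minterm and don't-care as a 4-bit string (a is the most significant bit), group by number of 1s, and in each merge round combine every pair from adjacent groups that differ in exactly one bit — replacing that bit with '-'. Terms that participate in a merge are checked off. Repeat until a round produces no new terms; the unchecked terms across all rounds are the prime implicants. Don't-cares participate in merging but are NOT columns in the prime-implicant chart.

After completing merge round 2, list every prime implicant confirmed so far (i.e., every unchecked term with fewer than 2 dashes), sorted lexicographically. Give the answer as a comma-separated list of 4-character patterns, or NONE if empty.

[col 0] 0001*, 0010*, 0011*, 0100*, 0101*, 0111*, 1000*, 1001*, 1010*, 1011*, 1100*, 1101*
[col 1] -001*, -010*, -011*, -100*, -101*, 0-01*, 0-11*, 00-1*, 001-*, 01-1*, 010-*, 1-00*, 1-01*, 10-0*, 10-1*, 100-*, 101-*, 110-*
[col 2] --01, -0-1, -01-, -10-, 0--1, 1-0-, 10--
Prime implicants: --01, -0-1, -01-, -10-, 0--1, 1-0-, 10--

NONE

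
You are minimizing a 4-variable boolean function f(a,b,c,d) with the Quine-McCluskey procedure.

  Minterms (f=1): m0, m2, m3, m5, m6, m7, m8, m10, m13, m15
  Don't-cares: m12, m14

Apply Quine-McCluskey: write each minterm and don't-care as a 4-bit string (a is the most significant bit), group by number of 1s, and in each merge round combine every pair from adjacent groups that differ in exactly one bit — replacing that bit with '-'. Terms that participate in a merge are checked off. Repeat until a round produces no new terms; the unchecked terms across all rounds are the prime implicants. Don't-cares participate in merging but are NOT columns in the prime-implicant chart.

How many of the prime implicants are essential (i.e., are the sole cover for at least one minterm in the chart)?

3

size-2^0 implicants → 0000(✓)  0010(✓)  0011(✓)  0101(✓)  0110(✓)  0111(✓)  1000(✓)  1010(✓)  1100(✓)  1101(✓)  1110(✓)  1111(✓)
size-2^1 implicants → -000(✓)  -010(✓)  -101(✓)  -110(✓)  -111(✓)  0-10(✓)  0-11(✓)  00-0(✓)  001-(✓)  01-1(✓)  011-(✓)  1-00(✓)  1-10(✓)  10-0(✓)  11-0(✓)  11-1(✓)  110-(✓)  111-(✓)
size-2^2 implicants → --10  -0-0  -1-1  -11-  0-1-  1--0  11--
Unchecked terms (primes): --10, -0-0, -1-1, -11-, 0-1-, 1--0, 11--
Minterm coverage:
  m0 ⊆ -0-0 [E]
  m2 ⊆ --10,-0-0,0-1-
  m3 ⊆ 0-1- [E]
  m5 ⊆ -1-1 [E]
  m6 ⊆ --10,-11-,0-1-
  m7 ⊆ -1-1,-11-,0-1-
  m8 ⊆ -0-0,1--0
  m10 ⊆ --10,-0-0,1--0
  m13 ⊆ -1-1,11--
  m15 ⊆ -1-1,-11-,11--
E = {-0-0, -1-1, 0-1-}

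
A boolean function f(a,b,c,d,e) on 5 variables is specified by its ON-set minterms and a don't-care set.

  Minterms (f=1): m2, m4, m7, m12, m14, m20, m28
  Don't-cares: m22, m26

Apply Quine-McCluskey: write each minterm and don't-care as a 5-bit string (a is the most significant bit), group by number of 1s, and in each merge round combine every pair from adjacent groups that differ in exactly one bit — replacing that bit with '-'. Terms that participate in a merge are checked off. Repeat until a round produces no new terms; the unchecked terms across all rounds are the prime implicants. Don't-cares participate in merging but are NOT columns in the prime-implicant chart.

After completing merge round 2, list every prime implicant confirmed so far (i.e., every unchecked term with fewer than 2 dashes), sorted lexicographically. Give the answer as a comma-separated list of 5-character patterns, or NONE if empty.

[col 0] 00010, 00100*, 00111, 01100*, 01110*, 10100*, 10110*, 11010, 11100*
[col 1] -0100*, -1100*, 0-100*, 011-0, 1-100*, 101-0
[col 2] --100
Prime implicants: --100, 00010, 00111, 011-0, 101-0, 11010

00010, 00111, 011-0, 101-0, 11010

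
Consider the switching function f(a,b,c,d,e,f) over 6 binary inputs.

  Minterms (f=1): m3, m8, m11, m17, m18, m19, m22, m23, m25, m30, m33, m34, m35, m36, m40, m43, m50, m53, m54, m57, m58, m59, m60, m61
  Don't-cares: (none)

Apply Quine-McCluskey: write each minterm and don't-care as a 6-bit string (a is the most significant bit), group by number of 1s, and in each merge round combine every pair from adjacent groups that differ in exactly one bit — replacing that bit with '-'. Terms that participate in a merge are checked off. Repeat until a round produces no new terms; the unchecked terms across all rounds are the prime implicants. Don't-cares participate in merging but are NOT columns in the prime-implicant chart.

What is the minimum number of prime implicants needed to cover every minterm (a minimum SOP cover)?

Round 0: 000011✓ 001000✓ 001011✓ 010001✓ 010010✓ 010011✓ 010110✓ 010111✓ 011001✓ 011110✓ 100001✓ 100010✓ 100011✓ 100100 101000✓ 101011✓ 110010✓ 110101✓ 110110✓ 111001✓ 111010✓ 111011✓ 111100✓ 111101✓
Round 1: -00011✓ -01000 -01011✓ -10010✓ -10110✓ -11001 0-0011 00-011✓ 01-001 01-110 010-10✓ 010-11✓ 0100-1 01001-✓ 01011-✓ 1-0010 1-1011 10-011✓ 1000-1 10001- 11-010 11-101 110-10✓ 111-01 1110-1 11101- 11110-
Round 2: -0-011 -10-10 010-1-
PIs = {-0-011, -01000, -10-10, -11001, 0-0011, 01-001, 01-110, 010-1-, 0100-1, 1-0010, 1-1011, 1000-1, 10001-, 100100, 11-010, 11-101, 111-01, 1110-1, 11101-, 11110-}
Coverage chart:
  m3: -0-011,0-0011
  m8: -01000 ←essential
  m11: -0-011 ←essential
  m17: 01-001,0100-1
  m18: -10-10,010-1-
  m19: 0-0011,010-1-,0100-1
  m22: -10-10,01-110,010-1-
  m23: 010-1- ←essential
  m25: -11001,01-001
  m30: 01-110 ←essential
  m33: 1000-1 ←essential
  m34: 1-0010,10001-
  m35: -0-011,1000-1,10001-
  m36: 100100 ←essential
  m40: -01000 ←essential
  m43: -0-011,1-1011
  m50: -10-10,1-0010,11-010
  m53: 11-101 ←essential
  m54: -10-10 ←essential
  m57: -11001,111-01,1110-1
  m58: 11-010,11101-
  m59: 1-1011,1110-1,11101-
  m60: 11110- ←essential
  m61: 11-101,111-01,11110-
Essential: -0-011, -01000, -10-10, 01-110, 010-1-, 1000-1, 100100, 11-101, 11110-
Petrick residual → -11001, 01-001, 1-0010, 11101-
Min cover (13 terms): b'd'ef + b'cd'e'f' + bc'ef' + bcd'e'f + a'bd'e'f + a'bdef' + a'bc'e + ac'd'ef' + ab'c'd'f + ab'c'de'f' + abde'f + abcd'e + abcde'

13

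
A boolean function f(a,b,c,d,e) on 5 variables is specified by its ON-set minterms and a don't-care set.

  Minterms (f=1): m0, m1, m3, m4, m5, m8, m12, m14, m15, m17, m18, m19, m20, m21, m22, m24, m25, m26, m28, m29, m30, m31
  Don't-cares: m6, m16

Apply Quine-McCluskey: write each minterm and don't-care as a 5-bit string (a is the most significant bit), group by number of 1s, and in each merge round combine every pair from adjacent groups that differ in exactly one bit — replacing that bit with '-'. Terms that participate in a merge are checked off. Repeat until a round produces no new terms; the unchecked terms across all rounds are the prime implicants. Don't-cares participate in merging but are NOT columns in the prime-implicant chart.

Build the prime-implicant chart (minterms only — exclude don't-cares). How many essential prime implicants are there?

6

[col 0] 00000*, 00001*, 00011*, 00100*, 00101*, 00110*, 01000*, 01100*, 01110*, 01111*, 10000*, 10001*, 10010*, 10011*, 10100*, 10101*, 10110*, 11000*, 11001*, 11010*, 11100*, 11101*, 11110*, 11111*
[col 1] -0000*, -0001*, -0011*, -0100*, -0101*, -0110*, -1000*, -1100*, -1110*, -1111*, 0-000*, 0-100*, 0-110*, 00-00*, 00-01*, 000-1*, 0000-*, 001-0*, 0010-*, 01-00*, 011-0*, 0111-*, 1-000*, 1-001*, 1-010*, 1-100*, 1-101*, 1-110*, 10-00*, 10-01*, 10-10*, 100-0*, 100-1*, 1000-*, 1001-*, 101-0*, 1010-*, 11-00*, 11-01*, 11-10*, 110-0*, 1100-*, 111-0*, 111-1*, 1110-*, 1111-*
[col 2] --000*, --100*, --110*, -0-00*, -0-01*, -00-1, -000-*, -01-0*, -010-*, -1-00*, -11-0*, -111-, 0--00*, 0-1-0*, 00-0-*, 1--00*, 1--01*, 1--10*, 1-0-0*, 1-00-*, 1-1-0*, 1-10-*, 10--0*, 10-0-*, 100--, 11--0*, 11-0-*, 111--
[col 3] ---00, --1-0, -0-0-, 1---0, 1--0-
Prime implicants: ---00, --1-0, -0-0-, -00-1, -111-, 1---0, 1--0-, 100--, 111--
PI chart (minterm → PIs covering it):
  0 | ---00,-0-0-
  1 | -0-0-,-00-1
  3 | -00-1  (sole → essential)
  4 | ---00,--1-0,-0-0-
  5 | -0-0-  (sole → essential)
  8 | ---00  (sole → essential)
  12 | ---00,--1-0
  14 | --1-0,-111-
  15 | -111-  (sole → essential)
  17 | -0-0-,-00-1,1--0-,100--
  18 | 1---0,100--
  19 | -00-1,100--
  20 | ---00,--1-0,-0-0-,1---0,1--0-
  21 | -0-0-,1--0-
  22 | --1-0,1---0
  24 | ---00,1---0,1--0-
  25 | 1--0-  (sole → essential)
  26 | 1---0  (sole → essential)
  28 | ---00,--1-0,1---0,1--0-,111--
  29 | 1--0-,111--
  30 | --1-0,-111-,1---0,111--
  31 | -111-,111--
Essential prime implicants: ---00, -0-0-, -00-1, -111-, 1---0, 1--0-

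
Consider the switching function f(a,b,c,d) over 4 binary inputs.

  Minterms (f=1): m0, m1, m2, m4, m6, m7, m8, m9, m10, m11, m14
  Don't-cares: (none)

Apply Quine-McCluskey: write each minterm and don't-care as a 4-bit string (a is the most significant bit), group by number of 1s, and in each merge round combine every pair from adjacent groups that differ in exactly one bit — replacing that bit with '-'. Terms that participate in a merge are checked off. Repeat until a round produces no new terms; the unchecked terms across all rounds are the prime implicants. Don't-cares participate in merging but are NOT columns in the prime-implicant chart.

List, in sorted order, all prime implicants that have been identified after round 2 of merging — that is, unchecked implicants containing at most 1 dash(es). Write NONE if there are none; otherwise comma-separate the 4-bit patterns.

011-

[col 0] 0000*, 0001*, 0010*, 0100*, 0110*, 0111*, 1000*, 1001*, 1010*, 1011*, 1110*
[col 1] -000*, -001*, -010*, -110*, 0-00*, 0-10*, 00-0*, 000-*, 01-0*, 011-, 1-10*, 10-0*, 10-1*, 100-*, 101-*
[col 2] --10, -0-0, -00-, 0--0, 10--
Prime implicants: --10, -0-0, -00-, 0--0, 011-, 10--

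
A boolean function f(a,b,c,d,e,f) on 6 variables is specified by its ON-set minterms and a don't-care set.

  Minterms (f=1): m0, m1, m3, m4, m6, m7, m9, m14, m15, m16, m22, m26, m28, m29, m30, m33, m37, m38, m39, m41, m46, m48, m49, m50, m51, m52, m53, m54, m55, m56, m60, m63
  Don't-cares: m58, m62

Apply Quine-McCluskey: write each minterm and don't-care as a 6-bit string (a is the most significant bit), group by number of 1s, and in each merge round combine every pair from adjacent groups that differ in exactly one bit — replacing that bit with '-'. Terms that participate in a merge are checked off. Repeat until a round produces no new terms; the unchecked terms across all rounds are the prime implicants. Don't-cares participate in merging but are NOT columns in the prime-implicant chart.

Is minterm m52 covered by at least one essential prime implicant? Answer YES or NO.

[col 0] 000000*, 000001*, 000011*, 000100*, 000110*, 000111*, 001001*, 001110*, 001111*, 010000*, 010110*, 011010*, 011100*, 011101*, 011110*, 100001*, 100101*, 100110*, 100111*, 101001*, 101110*, 110000*, 110001*, 110010*, 110011*, 110100*, 110101*, 110110*, 110111*, 111000*, 111010*, 111100*, 111110*, 111111*
[col 1] -00001*, -00110*, -00111*, -01001*, -01110*, -10000, -10110*, -11010*, -11100*, -11110*, 0-0000, 0-0110*, 0-1110*, 00-001*, 00-110*, 00-111*, 000-00, 000-11, 0000-1, 00000-, 0001-0, 00011-*, 00111-*, 01-110*, 011-10*, 0111-0*, 01110-, 1-0001*, 1-0101*, 1-0110*, 1-0111*, 1-1110*, 10-001*, 10-110*, 100-01*, 1001-1*, 10011-*, 11-000*, 11-010*, 11-100*, 11-110*, 11-111*, 110-00*, 110-01*, 110-10*, 110-11*, 1100-0*, 1100-1*, 11000-*, 11001-*, 1101-0*, 1101-1*, 11010-*, 11011-*, 111-00*, 111-10*, 1110-0*, 1111-0*, 11111-*
[col 2] --0110*, --1110*, -0-001, -0-110*, -0011-, -1-110*, -11-10, -111-0, 0--110*, 00-11-, 1--110*, 1-0-01, 1-01-1, 1-011-, 11--00*, 11--10*, 11-0-0*, 11-1-0*, 11-11-, 110--0*, 110--1*, 110-0-*, 110-1-*, 1100--*, 1101--*, 111--0*
[col 3] ---110, 11---0, 110---
Prime implicants: ---110, -0-001, -0011-, -10000, -11-10, -111-0, 0-0000, 00-11-, 000-00, 000-11, 0000-1, 00000-, 0001-0, 01110-, 1-0-01, 1-01-1, 1-011-, 11---0, 11-11-, 110---
PI chart (minterm → PIs covering it):
  0 | 0-0000,000-00,00000-
  1 | -0-001,0000-1,00000-
  3 | 000-11,0000-1
  4 | 000-00,0001-0
  6 | ---110,-0011-,00-11-,0001-0
  7 | -0011-,00-11-,000-11
  9 | -0-001  (sole → essential)
  14 | ---110,00-11-
  15 | 00-11-  (sole → essential)
  16 | -10000,0-0000
  22 | ---110  (sole → essential)
  26 | -11-10  (sole → essential)
  28 | -111-0,01110-
  29 | 01110-  (sole → essential)
  30 | ---110,-11-10,-111-0
  33 | -0-001,1-0-01
  37 | 1-0-01,1-01-1
  38 | ---110,-0011-,1-011-
  39 | -0011-,1-01-1,1-011-
  41 | -0-001  (sole → essential)
  46 | ---110  (sole → essential)
  48 | -10000,11---0,110---
  49 | 1-0-01,110---
  50 | 11---0,110---
  51 | 110---  (sole → essential)
  52 | 11---0,110---
  53 | 1-0-01,1-01-1,110---
  54 | ---110,1-011-,11---0,11-11-,110---
  55 | 1-01-1,1-011-,11-11-,110---
  56 | 11---0  (sole → essential)
  60 | -111-0,11---0
  63 | 11-11-  (sole → essential)
Essential prime implicants: ---110, -0-001, -11-10, 00-11-, 01110-, 11---0, 11-11-, 110---

YES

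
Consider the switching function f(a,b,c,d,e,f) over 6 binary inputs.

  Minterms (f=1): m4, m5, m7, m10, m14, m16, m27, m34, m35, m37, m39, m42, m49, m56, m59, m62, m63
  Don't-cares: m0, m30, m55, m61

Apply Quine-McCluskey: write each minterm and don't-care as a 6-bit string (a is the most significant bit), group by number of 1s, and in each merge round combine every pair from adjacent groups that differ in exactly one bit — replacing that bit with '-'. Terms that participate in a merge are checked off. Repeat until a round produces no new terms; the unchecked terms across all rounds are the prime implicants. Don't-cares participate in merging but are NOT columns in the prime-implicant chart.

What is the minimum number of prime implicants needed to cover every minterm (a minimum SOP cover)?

10

[col 0] 000000*, 000100*, 000101*, 000111*, 001010*, 001110*, 010000*, 011011*, 011110*, 100010*, 100011*, 100101*, 100111*, 101010*, 110001, 110111*, 111000, 111011*, 111101*, 111110*, 111111*
[col 1] -00101*, -00111*, -01010, -11011, -11110, 0-0000, 0-1110, 000-00, 0001-1*, 00010-, 001-10, 1-0111, 10-010, 100-11, 10001-, 1001-1*, 11-111, 111-11, 1111-1, 11111-
[col 2] -001-1
Prime implicants: -001-1, -01010, -11011, -11110, 0-0000, 0-1110, 000-00, 00010-, 001-10, 1-0111, 10-010, 100-11, 10001-, 11-111, 110001, 111-11, 111000, 1111-1, 11111-
PI chart (minterm → PIs covering it):
  4 | 000-00,00010-
  5 | -001-1,00010-
  7 | -001-1  (sole → essential)
  10 | -01010,001-10
  14 | 0-1110,001-10
  16 | 0-0000  (sole → essential)
  27 | -11011  (sole → essential)
  34 | 10-010,10001-
  35 | 100-11,10001-
  37 | -001-1  (sole → essential)
  39 | -001-1,1-0111,100-11
  42 | -01010,10-010
  49 | 110001  (sole → essential)
  56 | 111000  (sole → essential)
  59 | -11011,111-11
  62 | -11110,11111-
  63 | 11-111,111-11,1111-1,11111-
Essential prime implicants: -001-1, -11011, 0-0000, 110001, 111000
Petrick residual → -01010, 0-1110, 000-00, 10001-, 11111-
Minimum SOP uses 10 PIs: b'c'df + b'cd'ef' + bcd'ef + a'c'd'e'f' + a'cdef' + a'b'c'e'f' + ab'c'd'e + abc'd'e'f + abcd'e'f' + abcde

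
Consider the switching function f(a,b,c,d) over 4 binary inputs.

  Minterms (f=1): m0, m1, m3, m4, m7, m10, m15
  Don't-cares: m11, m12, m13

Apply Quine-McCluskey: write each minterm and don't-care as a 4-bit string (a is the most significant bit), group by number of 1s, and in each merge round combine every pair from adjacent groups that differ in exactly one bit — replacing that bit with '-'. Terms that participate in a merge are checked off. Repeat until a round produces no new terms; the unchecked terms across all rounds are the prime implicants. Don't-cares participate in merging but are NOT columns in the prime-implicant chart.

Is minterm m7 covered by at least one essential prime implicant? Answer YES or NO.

YES

size-2^0 implicants → 0000(✓)  0001(✓)  0011(✓)  0100(✓)  0111(✓)  1010(✓)  1011(✓)  1100(✓)  1101(✓)  1111(✓)
size-2^1 implicants → -011(✓)  -100  -111(✓)  0-00  0-11(✓)  00-1  000-  1-11(✓)  101-  11-1  110-
size-2^2 implicants → --11
Unchecked terms (primes): --11, -100, 0-00, 00-1, 000-, 101-, 11-1, 110-
Minterm coverage:
  m0 ⊆ 0-00,000-
  m1 ⊆ 00-1,000-
  m3 ⊆ --11,00-1
  m4 ⊆ -100,0-00
  m7 ⊆ --11 [E]
  m10 ⊆ 101- [E]
  m15 ⊆ --11,11-1
E = {--11, 101-}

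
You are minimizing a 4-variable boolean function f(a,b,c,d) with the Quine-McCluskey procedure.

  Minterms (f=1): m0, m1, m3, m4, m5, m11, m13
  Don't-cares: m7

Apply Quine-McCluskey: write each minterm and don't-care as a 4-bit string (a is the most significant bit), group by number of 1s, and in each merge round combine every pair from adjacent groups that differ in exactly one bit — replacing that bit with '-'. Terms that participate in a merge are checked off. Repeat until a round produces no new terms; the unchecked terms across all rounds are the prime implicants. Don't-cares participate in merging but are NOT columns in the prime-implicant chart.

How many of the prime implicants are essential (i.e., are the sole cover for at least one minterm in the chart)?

[col 0] 0000*, 0001*, 0011*, 0100*, 0101*, 0111*, 1011*, 1101*
[col 1] -011, -101, 0-00*, 0-01*, 0-11*, 00-1*, 000-*, 01-1*, 010-*
[col 2] 0--1, 0-0-
Prime implicants: -011, -101, 0--1, 0-0-
PI chart (minterm → PIs covering it):
  0 | 0-0-  (sole → essential)
  1 | 0--1,0-0-
  3 | -011,0--1
  4 | 0-0-  (sole → essential)
  5 | -101,0--1,0-0-
  11 | -011  (sole → essential)
  13 | -101  (sole → essential)
Essential prime implicants: -011, -101, 0-0-

3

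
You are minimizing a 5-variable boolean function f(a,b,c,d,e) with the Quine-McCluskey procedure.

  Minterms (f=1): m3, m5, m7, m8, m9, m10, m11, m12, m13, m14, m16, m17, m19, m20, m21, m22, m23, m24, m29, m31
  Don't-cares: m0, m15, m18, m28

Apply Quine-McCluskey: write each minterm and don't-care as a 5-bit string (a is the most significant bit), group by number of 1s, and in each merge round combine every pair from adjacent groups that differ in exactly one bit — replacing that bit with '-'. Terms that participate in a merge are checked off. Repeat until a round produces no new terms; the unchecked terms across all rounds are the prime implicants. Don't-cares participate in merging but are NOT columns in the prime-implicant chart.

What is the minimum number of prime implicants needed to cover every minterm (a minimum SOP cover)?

Round 0: 00000✓ 00011✓ 00101✓ 00111✓ 01000✓ 01001✓ 01010✓ 01011✓ 01100✓ 01101✓ 01110✓ 01111✓ 10000✓ 10001✓ 10010✓ 10011✓ 10100✓ 10101✓ 10110✓ 10111✓ 11000✓ 11100✓ 11101✓ 11111✓
Round 1: -0000✓ -0011✓ -0101✓ -0111✓ -1000✓ -1100✓ -1101✓ -1111✓ 0-000✓ 0-011✓ 0-101✓ 0-111✓ 00-11✓ 001-1✓ 01-00✓ 01-01✓ 01-10✓ 01-11✓ 010-0✓ 010-1✓ 0100-✓ 0101-✓ 011-0✓ 011-1✓ 0110-✓ 0111-✓ 1-000✓ 1-100✓ 1-101✓ 1-111✓ 10-00✓ 10-01✓ 10-10✓ 10-11✓ 100-0✓ 100-1✓ 1000-✓ 1001-✓ 101-0✓ 101-1✓ 1010-✓ 1011-✓ 11-00✓ 111-1✓ 1110-✓
Round 2: --000 --101✓ --111✓ -0-11 -01-1✓ -1-00 -11-1✓ -110- 0--11 0-1-1✓ 01--0✓ 01--1✓ 01-0-✓ 01-1-✓ 010--✓ 011--✓ 1--00 1-1-1✓ 1-10- 10--0✓ 10--1✓ 10-0-✓ 10-1-✓ 100--✓ 101--✓
Round 3: --1-1 01--- 10---
PIs = {--000, --1-1, -0-11, -1-00, -110-, 0--11, 01---, 1--00, 1-10-, 10---}
Coverage chart:
  m3: -0-11,0--11
  m5: --1-1 ←essential
  m7: --1-1,-0-11,0--11
  m8: --000,-1-00,01---
  m9: 01--- ←essential
  m10: 01--- ←essential
  m11: 0--11,01---
  m12: -1-00,-110-,01---
  m13: --1-1,-110-,01---
  m14: 01--- ←essential
  m16: --000,1--00,10---
  m17: 10--- ←essential
  m19: -0-11,10---
  m20: 1--00,1-10-,10---
  m21: --1-1,1-10-,10---
  m22: 10--- ←essential
  m23: --1-1,-0-11,10---
  m24: --000,-1-00,1--00
  m29: --1-1,-110-,1-10-
  m31: --1-1 ←essential
Essential: --1-1, 01---, 10---
Petrick residual → --000, -0-11
Min cover (5 terms): c'd'e' + ce + b'de + a'b + ab'

5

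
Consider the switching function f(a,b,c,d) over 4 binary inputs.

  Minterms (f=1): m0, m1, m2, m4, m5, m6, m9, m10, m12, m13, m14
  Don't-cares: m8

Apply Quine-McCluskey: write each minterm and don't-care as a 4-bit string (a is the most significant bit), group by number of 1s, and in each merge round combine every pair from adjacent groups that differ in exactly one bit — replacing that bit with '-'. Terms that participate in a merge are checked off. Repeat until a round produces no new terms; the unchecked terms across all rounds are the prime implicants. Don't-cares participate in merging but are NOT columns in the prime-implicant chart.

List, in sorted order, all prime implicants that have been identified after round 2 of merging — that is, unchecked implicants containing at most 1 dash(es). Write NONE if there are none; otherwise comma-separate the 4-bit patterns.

NONE

[col 0] 0000*, 0001*, 0010*, 0100*, 0101*, 0110*, 1000*, 1001*, 1010*, 1100*, 1101*, 1110*
[col 1] -000*, -001*, -010*, -100*, -101*, -110*, 0-00*, 0-01*, 0-10*, 00-0*, 000-*, 01-0*, 010-*, 1-00*, 1-01*, 1-10*, 10-0*, 100-*, 11-0*, 110-*
[col 2] --00*, --01*, --10*, -0-0*, -00-*, -1-0*, -10-*, 0--0*, 0-0-*, 1--0*, 1-0-*
[col 3] ---0, --0-
Prime implicants: ---0, --0-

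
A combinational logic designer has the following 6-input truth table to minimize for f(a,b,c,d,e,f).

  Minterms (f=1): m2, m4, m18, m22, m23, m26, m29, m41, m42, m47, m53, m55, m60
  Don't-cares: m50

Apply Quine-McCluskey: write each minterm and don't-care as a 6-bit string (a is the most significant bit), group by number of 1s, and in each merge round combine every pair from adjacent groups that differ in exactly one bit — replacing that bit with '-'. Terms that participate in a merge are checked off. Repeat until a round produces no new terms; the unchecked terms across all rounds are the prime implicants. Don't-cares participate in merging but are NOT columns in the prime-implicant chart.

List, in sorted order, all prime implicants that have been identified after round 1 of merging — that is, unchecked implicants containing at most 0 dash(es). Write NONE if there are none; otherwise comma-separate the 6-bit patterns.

Round 0: 000010✓ 000100 010010✓ 010110✓ 010111✓ 011010✓ 011101 101001 101010 101111 110010✓ 110101✓ 110111✓ 111100
Round 1: -10010 -10111 0-0010 01-010 010-10 01011- 1101-1
PIs = {-10010, -10111, 0-0010, 000100, 01-010, 010-10, 01011-, 011101, 101001, 101010, 101111, 1101-1, 111100}

000100, 011101, 101001, 101010, 101111, 111100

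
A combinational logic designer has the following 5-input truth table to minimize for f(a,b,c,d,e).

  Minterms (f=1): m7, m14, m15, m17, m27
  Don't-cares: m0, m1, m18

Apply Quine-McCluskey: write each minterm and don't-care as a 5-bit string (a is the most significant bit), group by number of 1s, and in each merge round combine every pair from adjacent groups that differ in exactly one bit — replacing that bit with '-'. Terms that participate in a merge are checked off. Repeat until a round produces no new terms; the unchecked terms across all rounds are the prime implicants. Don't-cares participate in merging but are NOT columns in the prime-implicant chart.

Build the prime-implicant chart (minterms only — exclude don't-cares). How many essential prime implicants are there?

4

size-2^0 implicants → 00000(✓)  00001(✓)  00111(✓)  01110(✓)  01111(✓)  10001(✓)  10010  11011
size-2^1 implicants → -0001  0-111  0000-  0111-
Unchecked terms (primes): -0001, 0-111, 0000-, 0111-, 10010, 11011
Minterm coverage:
  m7 ⊆ 0-111 [E]
  m14 ⊆ 0111- [E]
  m15 ⊆ 0-111,0111-
  m17 ⊆ -0001 [E]
  m27 ⊆ 11011 [E]
E = {-0001, 0-111, 0111-, 11011}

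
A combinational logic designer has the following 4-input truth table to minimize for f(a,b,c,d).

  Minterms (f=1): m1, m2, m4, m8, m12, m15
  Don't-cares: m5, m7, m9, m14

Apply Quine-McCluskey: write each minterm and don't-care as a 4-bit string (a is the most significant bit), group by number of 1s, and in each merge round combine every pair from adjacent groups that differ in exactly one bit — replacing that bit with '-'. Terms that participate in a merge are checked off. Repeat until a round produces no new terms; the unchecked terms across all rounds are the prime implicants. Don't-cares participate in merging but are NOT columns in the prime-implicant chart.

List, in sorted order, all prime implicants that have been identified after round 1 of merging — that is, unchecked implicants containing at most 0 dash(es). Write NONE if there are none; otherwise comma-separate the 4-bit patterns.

[col 0] 0001*, 0010, 0100*, 0101*, 0111*, 1000*, 1001*, 1100*, 1110*, 1111*
[col 1] -001, -100, -111, 0-01, 01-1, 010-, 1-00, 100-, 11-0, 111-
Prime implicants: -001, -100, -111, 0-01, 0010, 01-1, 010-, 1-00, 100-, 11-0, 111-

0010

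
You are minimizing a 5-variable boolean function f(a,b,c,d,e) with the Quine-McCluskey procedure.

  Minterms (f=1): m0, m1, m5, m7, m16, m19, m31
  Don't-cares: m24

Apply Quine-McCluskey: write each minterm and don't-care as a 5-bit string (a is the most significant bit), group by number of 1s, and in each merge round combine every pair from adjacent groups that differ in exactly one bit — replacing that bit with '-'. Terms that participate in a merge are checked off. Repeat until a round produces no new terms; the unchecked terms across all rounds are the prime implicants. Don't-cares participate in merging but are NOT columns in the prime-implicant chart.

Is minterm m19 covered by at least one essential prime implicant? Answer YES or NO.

YES

size-2^0 implicants → 00000(✓)  00001(✓)  00101(✓)  00111(✓)  10000(✓)  10011  11000(✓)  11111
size-2^1 implicants → -0000  00-01  0000-  001-1  1-000
Unchecked terms (primes): -0000, 00-01, 0000-, 001-1, 1-000, 10011, 11111
Minterm coverage:
  m0 ⊆ -0000,0000-
  m1 ⊆ 00-01,0000-
  m5 ⊆ 00-01,001-1
  m7 ⊆ 001-1 [E]
  m16 ⊆ -0000,1-000
  m19 ⊆ 10011 [E]
  m31 ⊆ 11111 [E]
E = {001-1, 10011, 11111}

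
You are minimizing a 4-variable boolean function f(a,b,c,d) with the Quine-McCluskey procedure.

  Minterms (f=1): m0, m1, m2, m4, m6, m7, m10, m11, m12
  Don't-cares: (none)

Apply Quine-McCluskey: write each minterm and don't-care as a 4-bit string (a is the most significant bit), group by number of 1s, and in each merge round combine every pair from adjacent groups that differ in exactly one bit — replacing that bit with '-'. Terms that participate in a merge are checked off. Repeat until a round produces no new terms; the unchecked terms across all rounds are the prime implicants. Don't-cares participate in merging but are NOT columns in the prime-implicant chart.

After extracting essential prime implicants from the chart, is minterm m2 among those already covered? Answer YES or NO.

NO

size-2^0 implicants → 0000(✓)  0001(✓)  0010(✓)  0100(✓)  0110(✓)  0111(✓)  1010(✓)  1011(✓)  1100(✓)
size-2^1 implicants → -010  -100  0-00(✓)  0-10(✓)  00-0(✓)  000-  01-0(✓)  011-  101-
size-2^2 implicants → 0--0
Unchecked terms (primes): -010, -100, 0--0, 000-, 011-, 101-
Minterm coverage:
  m0 ⊆ 0--0,000-
  m1 ⊆ 000- [E]
  m2 ⊆ -010,0--0
  m4 ⊆ -100,0--0
  m6 ⊆ 0--0,011-
  m7 ⊆ 011- [E]
  m10 ⊆ -010,101-
  m11 ⊆ 101- [E]
  m12 ⊆ -100 [E]
E = {-100, 000-, 011-, 101-}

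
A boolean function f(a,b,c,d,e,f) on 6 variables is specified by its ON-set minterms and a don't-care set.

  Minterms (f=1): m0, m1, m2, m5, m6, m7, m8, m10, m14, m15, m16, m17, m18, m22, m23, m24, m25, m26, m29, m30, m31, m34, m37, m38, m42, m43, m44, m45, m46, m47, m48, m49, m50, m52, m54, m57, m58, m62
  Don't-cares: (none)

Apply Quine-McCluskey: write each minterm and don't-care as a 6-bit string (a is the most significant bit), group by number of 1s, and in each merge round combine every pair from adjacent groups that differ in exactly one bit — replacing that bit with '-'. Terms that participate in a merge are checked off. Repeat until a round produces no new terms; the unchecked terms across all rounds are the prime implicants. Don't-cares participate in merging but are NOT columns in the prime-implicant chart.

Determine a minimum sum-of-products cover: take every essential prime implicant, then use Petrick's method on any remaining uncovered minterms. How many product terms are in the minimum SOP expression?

size-2^0 implicants → 000000(✓)  000001(✓)  000010(✓)  000101(✓)  000110(✓)  000111(✓)  001000(✓)  001010(✓)  001110(✓)  001111(✓)  010000(✓)  010001(✓)  010010(✓)  010110(✓)  010111(✓)  011000(✓)  011001(✓)  011010(✓)  011101(✓)  011110(✓)  011111(✓)  100010(✓)  100101(✓)  100110(✓)  101010(✓)  101011(✓)  101100(✓)  101101(✓)  101110(✓)  101111(✓)  110000(✓)  110001(✓)  110010(✓)  110100(✓)  110110(✓)  111001(✓)  111010(✓)  111110(✓)
size-2^1 implicants → -00010(✓)  -00101  -00110(✓)  -01010(✓)  -01110(✓)  -01111(✓)  -10000(✓)  -10001(✓)  -10010(✓)  -10110(✓)  -11001(✓)  -11010(✓)  -11110(✓)  0-0000(✓)  0-0001(✓)  0-0010(✓)  0-0110(✓)  0-0111(✓)  0-1000(✓)  0-1010(✓)  0-1110(✓)  0-1111(✓)  00-000(✓)  00-010(✓)  00-110(✓)  00-111(✓)  000-01  000-10(✓)  0000-0(✓)  00000-(✓)  0001-1  00011-(✓)  001-10(✓)  0010-0(✓)  00111-(✓)  01-000(✓)  01-001(✓)  01-010(✓)  01-110(✓)  01-111(✓)  010-10(✓)  0100-0(✓)  01000-(✓)  01011-(✓)  011-01  011-10(✓)  0110-0(✓)  01100-(✓)  0111-1  01111-(✓)  1-0010(✓)  1-0110(✓)  1-1010(✓)  1-1110(✓)  10-010(✓)  10-101  10-110(✓)  100-10(✓)  101-10(✓)  101-11(✓)  10101-(✓)  1011-0(✓)  1011-1(✓)  10110-(✓)  10111-(✓)  11-001(✓)  11-010(✓)  11-110(✓)  110-00(✓)  110-10(✓)  1100-0(✓)  11000-(✓)  1101-0(✓)  111-10(✓)
size-2^2 implicants → --0010(✓)  --0110(✓)  --1010(✓)  --1110(✓)  -0-010(✓)  -0-110(✓)  -00-10(✓)  -01-10(✓)  -0111-  -1-001  -1-010(✓)  -1-110(✓)  -10-10(✓)  -100-0  -1000-  -11-10(✓)  0--000(✓)  0--010(✓)  0--110(✓)  0--111(✓)  0-0-10(✓)  0-00-0(✓)  0-000-  0-011-(✓)  0-1-10(✓)  0-10-0(✓)  0-111-(✓)  00--10(✓)  00-0-0(✓)  00-11-(✓)  01--10(✓)  01-0-0(✓)  01-00-  01-11-(✓)  1--010(✓)  1--110(✓)  1-0-10(✓)  1-1-10(✓)  10--10(✓)  101-1-  1011--  11--10(✓)  110--0
size-2^3 implicants → ---010(✓)  ---110(✓)  --0-10(✓)  --1-10(✓)  -0--10(✓)  -1--10(✓)  0---10(✓)  0--0-0  0--11-  1---10(✓)
size-2^4 implicants → ----10
Unchecked terms (primes): ----10, -00101, -0111-, -1-001, -100-0, -1000-, 0--0-0, 0--11-, 0-000-, 000-01, 0001-1, 01-00-, 011-01, 0111-1, 10-101, 101-1-, 1011--, 110--0
Minterm coverage:
  m0 ⊆ 0--0-0,0-000-
  m1 ⊆ 0-000-,000-01
  m2 ⊆ ----10,0--0-0
  m5 ⊆ -00101,000-01,0001-1
  m6 ⊆ ----10,0--11-
  m7 ⊆ 0--11-,0001-1
  m8 ⊆ 0--0-0 [E]
  m10 ⊆ ----10,0--0-0
  m14 ⊆ ----10,-0111-,0--11-
  m15 ⊆ -0111-,0--11-
  m16 ⊆ -100-0,-1000-,0--0-0,0-000-,01-00-
  m17 ⊆ -1-001,-1000-,0-000-,01-00-
  m18 ⊆ ----10,-100-0,0--0-0
  m22 ⊆ ----10,0--11-
  m23 ⊆ 0--11- [E]
  m24 ⊆ 0--0-0,01-00-
  m25 ⊆ -1-001,01-00-,011-01
  m26 ⊆ ----10,0--0-0
  m29 ⊆ 011-01,0111-1
  m30 ⊆ ----10,0--11-
  m31 ⊆ 0--11-,0111-1
  m34 ⊆ ----10 [E]
  m37 ⊆ -00101,10-101
  m38 ⊆ ----10 [E]
  m42 ⊆ ----10,101-1-
  m43 ⊆ 101-1- [E]
  m44 ⊆ 1011-- [E]
  m45 ⊆ 10-101,1011--
  m46 ⊆ ----10,-0111-,101-1-,1011--
  m47 ⊆ -0111-,101-1-,1011--
  m48 ⊆ -100-0,-1000-,110--0
  m49 ⊆ -1-001,-1000-
  m50 ⊆ ----10,-100-0,110--0
  m52 ⊆ 110--0 [E]
  m54 ⊆ ----10,110--0
  m57 ⊆ -1-001 [E]
  m58 ⊆ ----10 [E]
  m62 ⊆ ----10 [E]
E = {----10, -1-001, 0--0-0, 0--11-, 101-1-, 1011--, 110--0}
Petrick residual → -00101, 0-000-, 011-01
Cover = ef' + b'c'de'f + bd'e'f + a'd'f' + a'de + a'c'd'e' + a'bce'f + ab'ce + ab'cd + abc'f'  |cover|=10

10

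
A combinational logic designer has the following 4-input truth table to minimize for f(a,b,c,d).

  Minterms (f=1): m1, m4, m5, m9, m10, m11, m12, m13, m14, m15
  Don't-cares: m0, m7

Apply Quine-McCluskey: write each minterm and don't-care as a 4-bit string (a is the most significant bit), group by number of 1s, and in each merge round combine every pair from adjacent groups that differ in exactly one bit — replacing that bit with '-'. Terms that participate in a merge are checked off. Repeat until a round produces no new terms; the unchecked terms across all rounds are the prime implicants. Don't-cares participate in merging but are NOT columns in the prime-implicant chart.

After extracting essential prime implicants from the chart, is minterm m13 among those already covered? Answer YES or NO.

NO

[col 0] 0000*, 0001*, 0100*, 0101*, 0111*, 1001*, 1010*, 1011*, 1100*, 1101*, 1110*, 1111*
[col 1] -001*, -100*, -101*, -111*, 0-00*, 0-01*, 000-*, 01-1*, 010-*, 1-01*, 1-10*, 1-11*, 10-1*, 101-*, 11-0*, 11-1*, 110-*, 111-*
[col 2] --01, -1-1, -10-, 0-0-, 1--1, 1-1-, 11--
Prime implicants: --01, -1-1, -10-, 0-0-, 1--1, 1-1-, 11--
PI chart (minterm → PIs covering it):
  1 | --01,0-0-
  4 | -10-,0-0-
  5 | --01,-1-1,-10-,0-0-
  9 | --01,1--1
  10 | 1-1-  (sole → essential)
  11 | 1--1,1-1-
  12 | -10-,11--
  13 | --01,-1-1,-10-,1--1,11--
  14 | 1-1-,11--
  15 | -1-1,1--1,1-1-,11--
Essential prime implicants: 1-1-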